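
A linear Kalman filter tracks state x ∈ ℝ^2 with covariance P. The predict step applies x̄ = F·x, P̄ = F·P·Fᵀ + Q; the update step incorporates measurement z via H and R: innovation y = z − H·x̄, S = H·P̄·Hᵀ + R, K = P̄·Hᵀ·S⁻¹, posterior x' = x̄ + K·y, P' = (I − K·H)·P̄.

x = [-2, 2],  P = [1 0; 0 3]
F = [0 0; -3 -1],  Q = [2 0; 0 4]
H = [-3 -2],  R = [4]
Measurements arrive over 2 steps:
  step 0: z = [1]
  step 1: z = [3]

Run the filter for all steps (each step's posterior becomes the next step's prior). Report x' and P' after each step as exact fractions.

step 0: x̄ = F·x = [0, 4]
step 0: P̄ = F·P·Fᵀ + Q = [2 0; 0 16]
step 0: y = z − H·x̄ = [9]
step 0: S = H·P̄·Hᵀ + R = [86]
step 0: K = P̄·Hᵀ·S⁻¹ = [-3/43; -16/43]
step 0: x' = x̄ + K·y = [-27/43, 28/43]
step 0: P' = (I − K·H)·P̄ = [68/43 -96/43; -96/43 176/43]
step 1: x̄ = F·x = [0, 53/43]
step 1: P̄ = F·P·Fᵀ + Q = [2 0; 0 384/43]
step 1: y = z − H·x̄ = [235/43]
step 1: S = H·P̄·Hᵀ + R = [2482/43]
step 1: K = P̄·Hᵀ·S⁻¹ = [-129/1241; -384/1241]
step 1: x' = x̄ + K·y = [-705/1241, -569/1241]
step 1: P' = (I − K·H)·P̄ = [1708/1241 -2304/1241; -2304/1241 4224/1241]

step 0: x' = [-27/43, 28/43], P' = [68/43 -96/43; -96/43 176/43]
step 1: x' = [-705/1241, -569/1241], P' = [1708/1241 -2304/1241; -2304/1241 4224/1241]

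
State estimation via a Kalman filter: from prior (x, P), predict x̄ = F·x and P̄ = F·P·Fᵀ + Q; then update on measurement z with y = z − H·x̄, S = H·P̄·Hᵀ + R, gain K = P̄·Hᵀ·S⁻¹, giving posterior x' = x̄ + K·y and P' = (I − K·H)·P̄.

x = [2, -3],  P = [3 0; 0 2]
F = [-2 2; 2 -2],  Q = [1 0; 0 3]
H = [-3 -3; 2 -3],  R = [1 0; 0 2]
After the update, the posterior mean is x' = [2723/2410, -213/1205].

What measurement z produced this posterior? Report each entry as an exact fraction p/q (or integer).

x̄ = F·x = [-10, 10]
P̄ = F·P·Fᵀ + Q = [21 -20; -20 23]
S = H·P̄·Hᵀ + R = [37 21; 21 533]
K = P̄·Hᵀ·S⁻¹ = [-3741/19280 3837/19280; -627/4820 -961/4820]
x' − x̄ = [26823/2410, -12263/1205] = K·y
y = (KᵀK)⁻¹·Kᵀ·(x' − x̄) = [-3, 53]
z = y + H·x̄ = [-3, 53] + [0, -50] = [-3, 3]

z = [-3, 3]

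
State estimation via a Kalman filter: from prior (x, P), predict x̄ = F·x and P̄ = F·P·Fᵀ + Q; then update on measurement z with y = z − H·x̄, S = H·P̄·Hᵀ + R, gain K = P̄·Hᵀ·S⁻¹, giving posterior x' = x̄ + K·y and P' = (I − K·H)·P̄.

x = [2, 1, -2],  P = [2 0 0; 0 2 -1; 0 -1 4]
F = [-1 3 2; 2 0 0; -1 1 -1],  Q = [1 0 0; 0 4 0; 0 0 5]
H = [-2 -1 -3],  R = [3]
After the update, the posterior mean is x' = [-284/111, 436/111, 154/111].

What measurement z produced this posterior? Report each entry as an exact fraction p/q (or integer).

x̄ = F·x = [-3, 4, 1]
P̄ = F·P·Fᵀ + Q = [25 -4 1; -4 12 -4; 1 -4 15]
S = H·P̄·Hᵀ + R = [222]
K = P̄·Hᵀ·S⁻¹ = [-49/222; 4/111; -43/222]
x' − x̄ = [49/111, -8/111, 43/111] = K·y
y = (KᵀK)⁻¹·Kᵀ·(x' − x̄) = [-2]
z = y + H·x̄ = [-2] + [-1] = [-3]

z = [-3]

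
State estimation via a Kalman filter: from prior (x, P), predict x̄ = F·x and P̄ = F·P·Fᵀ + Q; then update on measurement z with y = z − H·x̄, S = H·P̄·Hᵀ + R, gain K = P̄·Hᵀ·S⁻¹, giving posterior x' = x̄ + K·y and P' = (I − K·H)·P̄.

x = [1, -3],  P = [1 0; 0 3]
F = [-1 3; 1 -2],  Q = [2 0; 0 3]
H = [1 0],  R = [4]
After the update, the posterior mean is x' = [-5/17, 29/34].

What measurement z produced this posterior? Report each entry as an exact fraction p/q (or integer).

z = [1]

x̄ = F·x = [-10, 7]
P̄ = F·P·Fᵀ + Q = [30 -19; -19 16]
S = H·P̄·Hᵀ + R = [34]
K = P̄·Hᵀ·S⁻¹ = [15/17; -19/34]
x' − x̄ = [165/17, -209/34] = K·y
y = (KᵀK)⁻¹·Kᵀ·(x' − x̄) = [11]
z = y + H·x̄ = [11] + [-10] = [1]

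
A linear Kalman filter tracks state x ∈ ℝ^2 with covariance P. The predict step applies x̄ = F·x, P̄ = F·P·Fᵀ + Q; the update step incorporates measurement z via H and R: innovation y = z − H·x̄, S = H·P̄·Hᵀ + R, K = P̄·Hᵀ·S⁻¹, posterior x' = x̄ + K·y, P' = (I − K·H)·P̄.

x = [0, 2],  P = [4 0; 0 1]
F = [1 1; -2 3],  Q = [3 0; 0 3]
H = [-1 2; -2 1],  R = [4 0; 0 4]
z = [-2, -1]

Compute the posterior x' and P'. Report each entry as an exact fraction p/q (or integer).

x̄ = F·x = [2, 6]
P̄ = F·P·Fᵀ + Q = [8 -5; -5 28]
y = z − H·x̄ = [-12, -3]
S = H·P̄·Hᵀ + R = [144 97; 97 84]
K = P̄·Hᵀ·S⁻¹ = [525/2687 -1278/2687; 1438/2687 -445/2687]
x' = x̄ + K·y = [2908/2687, 201/2687]
P' = (I − K·H)·P̄ = [4108/2687 3104/2687; 3104/2687 4428/2687]

x' = [2908/2687, 201/2687]
P' = [4108/2687 3104/2687; 3104/2687 4428/2687]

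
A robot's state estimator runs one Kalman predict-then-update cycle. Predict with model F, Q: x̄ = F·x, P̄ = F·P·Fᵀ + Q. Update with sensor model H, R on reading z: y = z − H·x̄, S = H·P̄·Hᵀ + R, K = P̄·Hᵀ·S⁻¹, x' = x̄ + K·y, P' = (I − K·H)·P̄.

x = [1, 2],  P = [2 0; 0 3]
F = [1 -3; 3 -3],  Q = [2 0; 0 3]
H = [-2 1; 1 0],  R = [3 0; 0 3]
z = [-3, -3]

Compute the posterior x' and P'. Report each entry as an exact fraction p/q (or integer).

x' = [-139/69, -17/3]
P' = [164/69 13/3; 13/3 31/3]

x̄ = F·x = [-5, -3]
P̄ = F·P·Fᵀ + Q = [31 33; 33 48]
y = z − H·x̄ = [-10, 2]
S = H·P̄·Hᵀ + R = [43 -29; -29 34]
K = P̄·Hᵀ·S⁻¹ = [-29/207 164/207; 5/9 13/9]
x' = x̄ + K·y = [-139/69, -17/3]
P' = (I − K·H)·P̄ = [164/69 13/3; 13/3 31/3]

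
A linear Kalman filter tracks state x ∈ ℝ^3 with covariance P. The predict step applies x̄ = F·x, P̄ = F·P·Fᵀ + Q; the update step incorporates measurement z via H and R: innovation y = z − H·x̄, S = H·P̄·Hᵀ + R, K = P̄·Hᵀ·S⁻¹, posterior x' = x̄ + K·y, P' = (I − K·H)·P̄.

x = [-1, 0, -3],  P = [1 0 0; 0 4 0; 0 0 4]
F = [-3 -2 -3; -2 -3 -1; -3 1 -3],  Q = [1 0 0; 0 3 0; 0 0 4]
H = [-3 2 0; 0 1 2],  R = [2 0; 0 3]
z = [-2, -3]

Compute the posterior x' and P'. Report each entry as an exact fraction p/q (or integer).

x' = [-436/603, -8675/4221, -1136/4221]
P' = [8240/603 12271/603 -5876/603; 12271/603 129950/4221 -124673/8442; -5876/603 -124673/8442 65755/8442]

x̄ = F·x = [12, 5, 12]
P̄ = F·P·Fᵀ + Q = [62 42 37; 42 47 6; 37 6 53]
y = z − H·x̄ = [24, -32]
S = H·P̄·Hᵀ + R = [244 -230; -230 286]
K = P̄·Hᵀ·S⁻¹ = [-89/603 173/603; 2209/8442 1759/4221; -1277/8442 2279/8442]
x' = x̄ + K·y = [-436/603, -8675/4221, -1136/4221]
P' = (I − K·H)·P̄ = [8240/603 12271/603 -5876/603; 12271/603 129950/4221 -124673/8442; -5876/603 -124673/8442 65755/8442]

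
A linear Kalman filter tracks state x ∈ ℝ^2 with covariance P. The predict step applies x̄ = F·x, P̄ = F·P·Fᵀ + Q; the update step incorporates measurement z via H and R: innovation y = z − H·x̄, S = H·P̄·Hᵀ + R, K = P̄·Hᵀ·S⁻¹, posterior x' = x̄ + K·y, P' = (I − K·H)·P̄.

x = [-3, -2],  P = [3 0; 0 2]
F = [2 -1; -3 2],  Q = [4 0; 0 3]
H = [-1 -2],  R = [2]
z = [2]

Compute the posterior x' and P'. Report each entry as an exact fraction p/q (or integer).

x' = [-32/21, -1/7]
P' = [209/21 -37/7; -37/7 23/7]

x̄ = F·x = [-4, 5]
P̄ = F·P·Fᵀ + Q = [18 -22; -22 38]
y = z − H·x̄ = [8]
S = H·P̄·Hᵀ + R = [84]
K = P̄·Hᵀ·S⁻¹ = [13/42; -9/14]
x' = x̄ + K·y = [-32/21, -1/7]
P' = (I − K·H)·P̄ = [209/21 -37/7; -37/7 23/7]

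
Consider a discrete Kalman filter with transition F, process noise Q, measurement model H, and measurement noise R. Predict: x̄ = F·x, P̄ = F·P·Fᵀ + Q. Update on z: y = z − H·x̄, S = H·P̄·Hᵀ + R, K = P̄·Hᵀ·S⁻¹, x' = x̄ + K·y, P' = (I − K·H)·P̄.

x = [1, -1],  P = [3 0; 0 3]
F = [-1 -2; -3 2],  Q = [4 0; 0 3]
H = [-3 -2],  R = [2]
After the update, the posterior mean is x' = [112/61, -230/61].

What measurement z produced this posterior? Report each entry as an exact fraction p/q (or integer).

x̄ = F·x = [1, -5]
P̄ = F·P·Fᵀ + Q = [19 -3; -3 42]
S = H·P̄·Hᵀ + R = [305]
K = P̄·Hᵀ·S⁻¹ = [-51/305; -15/61]
x' − x̄ = [51/61, 75/61] = K·y
y = (KᵀK)⁻¹·Kᵀ·(x' − x̄) = [-5]
z = y + H·x̄ = [-5] + [7] = [2]

z = [2]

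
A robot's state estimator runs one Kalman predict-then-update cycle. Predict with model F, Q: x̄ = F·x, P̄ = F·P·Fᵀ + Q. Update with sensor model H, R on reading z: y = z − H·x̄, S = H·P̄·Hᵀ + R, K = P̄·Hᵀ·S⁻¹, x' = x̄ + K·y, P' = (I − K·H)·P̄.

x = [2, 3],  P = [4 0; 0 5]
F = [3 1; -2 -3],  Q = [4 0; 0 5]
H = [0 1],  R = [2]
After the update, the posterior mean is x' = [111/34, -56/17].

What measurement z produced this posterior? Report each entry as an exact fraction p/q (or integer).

x̄ = F·x = [9, -13]
P̄ = F·P·Fᵀ + Q = [45 -39; -39 66]
S = H·P̄·Hᵀ + R = [68]
K = P̄·Hᵀ·S⁻¹ = [-39/68; 33/34]
x' − x̄ = [-195/34, 165/17] = K·y
y = (KᵀK)⁻¹·Kᵀ·(x' − x̄) = [10]
z = y + H·x̄ = [10] + [-13] = [-3]

z = [-3]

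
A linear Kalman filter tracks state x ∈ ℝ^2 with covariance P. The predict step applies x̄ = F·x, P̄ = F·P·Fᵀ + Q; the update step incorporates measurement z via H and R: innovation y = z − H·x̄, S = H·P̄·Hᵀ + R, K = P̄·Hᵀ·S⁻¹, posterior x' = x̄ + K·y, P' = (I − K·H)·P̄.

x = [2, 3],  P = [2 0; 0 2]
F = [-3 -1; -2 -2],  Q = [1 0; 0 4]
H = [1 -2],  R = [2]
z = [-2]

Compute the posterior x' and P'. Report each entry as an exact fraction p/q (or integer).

x' = [-16/3, -2]
P' = [698/39 120/13; 120/13 68/13]

x̄ = F·x = [-9, -10]
P̄ = F·P·Fᵀ + Q = [21 16; 16 20]
y = z − H·x̄ = [-13]
S = H·P̄·Hᵀ + R = [39]
K = P̄·Hᵀ·S⁻¹ = [-11/39; -8/13]
x' = x̄ + K·y = [-16/3, -2]
P' = (I − K·H)·P̄ = [698/39 120/13; 120/13 68/13]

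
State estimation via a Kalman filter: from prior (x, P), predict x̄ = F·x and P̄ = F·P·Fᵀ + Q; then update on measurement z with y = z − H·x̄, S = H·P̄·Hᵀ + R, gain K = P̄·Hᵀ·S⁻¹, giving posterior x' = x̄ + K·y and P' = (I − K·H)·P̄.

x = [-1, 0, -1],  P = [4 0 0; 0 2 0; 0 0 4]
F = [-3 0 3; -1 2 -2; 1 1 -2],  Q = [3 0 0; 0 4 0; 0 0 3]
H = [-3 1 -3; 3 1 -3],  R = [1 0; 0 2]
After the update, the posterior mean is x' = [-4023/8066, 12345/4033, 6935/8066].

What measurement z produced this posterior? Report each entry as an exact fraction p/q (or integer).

x̄ = F·x = [0, 3, 1]
P̄ = F·P·Fᵀ + Q = [75 -12 -36; -12 32 16; -36 16 25]
S = H·P̄·Hᵀ + R = [261 -514; -514 1414]
K = P̄·Hᵀ·S⁻¹ = [-8706/52429 17475/104858; 776/52429 -1646/52429; -8276/52429 -18401/104858]
x' − x̄ = [-4023/8066, 246/4033, -1131/8066] = K·y
y = (KᵀK)⁻¹·Kᵀ·(x' − x̄) = [2, -1]
z = y + H·x̄ = [2, -1] + [0, 0] = [2, -1]

z = [2, -1]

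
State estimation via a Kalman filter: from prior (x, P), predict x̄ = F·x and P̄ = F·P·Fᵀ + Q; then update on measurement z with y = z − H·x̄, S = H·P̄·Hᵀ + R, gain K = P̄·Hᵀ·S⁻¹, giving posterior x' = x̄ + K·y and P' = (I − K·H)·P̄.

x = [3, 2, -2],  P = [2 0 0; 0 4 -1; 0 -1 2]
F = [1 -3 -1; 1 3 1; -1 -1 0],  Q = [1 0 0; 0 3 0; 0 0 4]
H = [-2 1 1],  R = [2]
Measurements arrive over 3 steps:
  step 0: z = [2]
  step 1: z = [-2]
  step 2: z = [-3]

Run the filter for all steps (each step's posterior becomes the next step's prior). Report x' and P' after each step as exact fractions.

step 0: x' = [-5/19, 1561/247, -1193/247], P' = [28/19 18/19 24/19; 18/19 2083/247 -1447/247; 24/19 -1447/247 2029/247]
step 1: x' = [-5953/37776, -197947/75552, 42097/75552], P' = [30521/18888 26507/37776 67711/37776; 26507/37776 440825/75552 -270251/75552; 67711/37776 -270251/75552 515201/75552]
step 2: x' = [507433/367889, -10611446/18026561, 549509/2575223], P' = [588898/367889 293799/367889 618401/367889; 293799/367889 110359896/18026561 -9436778/2575223; 618401/367889 -9436778/2575223 2466798/367889]

step 0: x̄ = F·x = [-1, 7, -5]
step 0: P̄ = F·P·Fᵀ + Q = [35 -30 9; -30 37 -13; 9 -13 10]
step 0: y = z − H·x̄ = [-2]
step 0: S = H·P̄·Hᵀ + R = [247]
step 0: K = P̄·Hᵀ·S⁻¹ = [-7/19; 84/247; -21/247]
step 0: x' = x̄ + K·y = [-5/19, 1561/247, -1193/247]
step 0: P' = (I − K·H)·P̄ = [28/19 18/19 24/19; 18/19 2083/247 -1447/247; 24/19 -1447/247 2029/247]
step 1: x̄ = F·x = [-3555/247, 3425/247, -1496/247]
step 1: P̄ = F·P·Fᵀ + Q = [10677/247 -11730/247 5218/247; -11730/247 15227/247 -6414/247; 5218/247 -6414/247 3903/247]
step 1: y = z − H·x̄ = [-9533/247]
step 1: S = H·P̄·Hᵀ + R = [75552/247]
step 1: K = P̄·Hᵀ·S⁻¹ = [-13933/37776; 32273/75552; -12947/75552]
step 1: x' = x̄ + K·y = [-5953/37776, -197947/75552, 42097/75552]
step 1: P' = (I − K·H)·P̄ = [30521/18888 26507/37776 67711/37776; 26507/37776 440825/75552 -270251/75552; 67711/37776 -270251/75552 515201/75552]
step 2: x̄ = F·x = [89973/12592, -281825/37776, 69951/25184]
step 2: P̄ = F·P·Fᵀ + Q = [205819/6296 -228253/6296 195265/12592; -228253/6296 949697/18888 -253631/12592; 195265/12592 -253631/12592 323715/25184]
step 2: y = z − H·x̄ = [1206817/75552]
step 2: S = H·P̄·Hᵀ + R = [18026561/75552]
step 2: K = P̄·Hᵀ·S⁻¹ = [-132798/367889; 7755074/18026561; -413403/2575223]
step 2: x' = x̄ + K·y = [507433/367889, -10611446/18026561, 549509/2575223]
step 2: P' = (I − K·H)·P̄ = [588898/367889 293799/367889 618401/367889; 293799/367889 110359896/18026561 -9436778/2575223; 618401/367889 -9436778/2575223 2466798/367889]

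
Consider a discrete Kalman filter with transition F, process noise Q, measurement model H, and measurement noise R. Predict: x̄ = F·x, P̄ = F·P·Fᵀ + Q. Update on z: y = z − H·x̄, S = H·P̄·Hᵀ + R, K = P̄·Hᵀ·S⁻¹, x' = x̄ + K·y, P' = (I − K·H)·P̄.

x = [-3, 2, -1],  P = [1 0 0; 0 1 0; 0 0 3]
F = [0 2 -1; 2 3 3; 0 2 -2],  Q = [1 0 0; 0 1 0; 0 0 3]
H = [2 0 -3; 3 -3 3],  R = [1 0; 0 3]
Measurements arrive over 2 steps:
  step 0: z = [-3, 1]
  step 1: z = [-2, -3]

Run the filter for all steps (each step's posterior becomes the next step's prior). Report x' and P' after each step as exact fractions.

step 0: x̄ = F·x = [5, -3, 6]
step 0: P̄ = F·P·Fᵀ + Q = [8 -3 10; -3 41 -12; 10 -12 19]
step 0: y = z − H·x̄ = [5, -41]
step 0: S = H·P̄·Hᵀ + R = [84 -243; -243 1065]
step 0: K = P̄·Hᵀ·S⁻¹ = [133/10137 210/3379; -986/3379 -758/3379; -3172/10137 149/3379]
step 0: x' = x̄ + K·y = [25520/10137, 16011/3379, 26635/10137]
step 0: P' = (I − K·H)·P̄ = [43268/10137 23813/3379 28801/10137; 23813/3379 40775/3379 16204/3379; 28801/10137 16204/3379 20258/10137]
step 1: x̄ = F·x = [69431/10137, 275044/10137, 42796/10137]
step 1: P̄ = F·P·Fᵀ + Q = [325247/10137 1047166/10137 238144/10137; 1047166/10137 3544352/10137 782954/10137; 238144/10137 782954/10137 211847/10137]
step 1: y = z − H·x̄ = [-30748/10137, 152680/3379]
step 1: S = H·P̄·Hᵀ + R = [360020/10137 31339/3379; 31339/3379 2702619/3379]
step 1: K = P̄·Hᵀ·S⁻¹ = [-12559631/95694041 -16983814/95694041; -51961198/95694041 -60094810/95694041; -39370228/95694041 -11332989/95694041]
step 1: x' = x̄ + K·y = [-73882773/95694041, 38665084/95694041, 11336260/95694041]
step 1: P' = (I − K·H)·P̄ = [559547027/95694041 953748736/95694041 377217895/95694041; 953748736/95694041 1666996436/95694041 653152890/95694041; 377217895/95694041 653152890/95694041 264602006/95694041]

step 0: x' = [25520/10137, 16011/3379, 26635/10137], P' = [43268/10137 23813/3379 28801/10137; 23813/3379 40775/3379 16204/3379; 28801/10137 16204/3379 20258/10137]
step 1: x' = [-73882773/95694041, 38665084/95694041, 11336260/95694041], P' = [559547027/95694041 953748736/95694041 377217895/95694041; 953748736/95694041 1666996436/95694041 653152890/95694041; 377217895/95694041 653152890/95694041 264602006/95694041]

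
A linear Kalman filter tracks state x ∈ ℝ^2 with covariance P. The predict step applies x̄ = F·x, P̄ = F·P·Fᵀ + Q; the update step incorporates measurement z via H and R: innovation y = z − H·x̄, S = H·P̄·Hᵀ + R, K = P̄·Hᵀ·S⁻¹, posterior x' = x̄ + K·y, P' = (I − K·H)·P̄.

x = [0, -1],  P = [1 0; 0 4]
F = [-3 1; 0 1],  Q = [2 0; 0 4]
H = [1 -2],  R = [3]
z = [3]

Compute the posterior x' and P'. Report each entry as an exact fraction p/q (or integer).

x' = [-10/17, -29/17]
P' = [461/34 110/17; 110/17 64/17]

x̄ = F·x = [-1, -1]
P̄ = F·P·Fᵀ + Q = [15 4; 4 8]
y = z − H·x̄ = [2]
S = H·P̄·Hᵀ + R = [34]
K = P̄·Hᵀ·S⁻¹ = [7/34; -6/17]
x' = x̄ + K·y = [-10/17, -29/17]
P' = (I − K·H)·P̄ = [461/34 110/17; 110/17 64/17]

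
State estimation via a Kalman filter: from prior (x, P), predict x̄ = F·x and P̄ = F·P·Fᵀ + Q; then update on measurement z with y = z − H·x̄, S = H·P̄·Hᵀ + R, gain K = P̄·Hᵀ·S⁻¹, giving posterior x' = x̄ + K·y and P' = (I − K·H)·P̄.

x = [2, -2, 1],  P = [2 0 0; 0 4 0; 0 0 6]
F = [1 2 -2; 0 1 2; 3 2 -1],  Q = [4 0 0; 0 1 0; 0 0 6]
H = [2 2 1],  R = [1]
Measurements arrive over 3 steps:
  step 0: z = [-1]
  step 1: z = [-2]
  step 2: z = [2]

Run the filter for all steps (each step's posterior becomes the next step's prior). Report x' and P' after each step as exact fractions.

step 0: x̄ = F·x = [-4, 0, 1]
step 0: P̄ = F·P·Fᵀ + Q = [46 -16 34; -16 29 -4; 34 -4 46]
step 0: y = z − H·x̄ = [6]
step 0: S = H·P̄·Hᵀ + R = [339]
step 0: K = P̄·Hᵀ·S⁻¹ = [94/339; 22/339; 106/339]
step 0: x' = x̄ + K·y = [-264/113, 44/113, 325/113]
step 0: P' = (I − K·H)·P̄ = [6758/339 -7492/339 1562/339; -7492/339 9347/339 -3688/339; 1562/339 -3688/339 4358/339]
step 1: x̄ = F·x = [-826/113, 694/113, -1029/113]
step 1: P̄ = F·P·Fᵀ + Q = [56222/339 -3494/113 17636/339; -3494/113 4122/113 -4730/113; 17636/339 -4730/113 20078/339]
step 1: y = z − H·x̄ = [1067/113]
step 1: S = H·P̄·Hᵀ + R = [74899/113]
step 1: K = P̄·Hᵀ·S⁻¹ = [36372/74899; -3474/74899; 8990/74899]
step 1: x' = x̄ + K·y = [-18550/6809, 38836/6809, -54287/6809]
step 1: P' = (I − K·H)·P̄ = [2143402/224697 -1197706/74899 3008548/224697; -1197706/74899 2625354/74899 -2858770/74899; 3008548/224697 -2858770/74899 11162494/224697]
step 2: x̄ = F·x = [167696/6809, -69738/6809, 76309/6809]
step 2: P̄ = F·P·Fᵀ + Q = [121400230/224697 -43626494/224697 61912522/224697; -43626494/224697 18445495/224697 -25029860/224697; 61912522/224697 -25029860/224697 36442078/224697]
step 2: y = z − H·x̄ = [-258607/6809]
step 2: S = H·P̄·Hᵀ + R = [394568371/224697]
step 2: K = P̄·Hᵀ·S⁻¹ = [217459994/394568371; -75391858/394568371; 110207402/394568371]
step 2: x' = x̄ + K·y = [1458490362/394568371, -1177786288/394568371, 236262625/394568371]
step 2: P' = (I − K·H)·P̄ = [2722964702/394568371 -3644559926/394568371 2060650442/394568371; -3644559926/394568371 7094338873/394568371 -6974949752/394568371; 2060650442/394568371 -6974949752/394568371 9938806022/394568371]

step 0: x' = [-264/113, 44/113, 325/113], P' = [6758/339 -7492/339 1562/339; -7492/339 9347/339 -3688/339; 1562/339 -3688/339 4358/339]
step 1: x' = [-18550/6809, 38836/6809, -54287/6809], P' = [2143402/224697 -1197706/74899 3008548/224697; -1197706/74899 2625354/74899 -2858770/74899; 3008548/224697 -2858770/74899 11162494/224697]
step 2: x' = [1458490362/394568371, -1177786288/394568371, 236262625/394568371], P' = [2722964702/394568371 -3644559926/394568371 2060650442/394568371; -3644559926/394568371 7094338873/394568371 -6974949752/394568371; 2060650442/394568371 -6974949752/394568371 9938806022/394568371]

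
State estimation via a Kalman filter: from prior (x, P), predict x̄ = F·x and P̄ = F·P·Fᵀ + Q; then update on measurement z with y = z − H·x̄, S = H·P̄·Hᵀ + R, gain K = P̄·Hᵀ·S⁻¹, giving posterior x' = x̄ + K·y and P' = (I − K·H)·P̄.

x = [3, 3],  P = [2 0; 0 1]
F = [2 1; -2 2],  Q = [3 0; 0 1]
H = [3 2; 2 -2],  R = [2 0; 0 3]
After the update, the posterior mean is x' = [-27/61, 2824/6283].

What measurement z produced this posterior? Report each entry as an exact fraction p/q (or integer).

x̄ = F·x = [9, 0]
P̄ = F·P·Fᵀ + Q = [12 -6; -6 13]
S = H·P̄·Hᵀ + R = [90 32; 32 151]
K = P̄·Hᵀ·S⁻¹ = [12/61 12/61; 1212/6283 -1838/6283]
x' − x̄ = [-576/61, 2824/6283] = K·y
y = (KᵀK)⁻¹·Kᵀ·(x' − x̄) = [-28, -20]
z = y + H·x̄ = [-28, -20] + [27, 18] = [-1, -2]

z = [-1, -2]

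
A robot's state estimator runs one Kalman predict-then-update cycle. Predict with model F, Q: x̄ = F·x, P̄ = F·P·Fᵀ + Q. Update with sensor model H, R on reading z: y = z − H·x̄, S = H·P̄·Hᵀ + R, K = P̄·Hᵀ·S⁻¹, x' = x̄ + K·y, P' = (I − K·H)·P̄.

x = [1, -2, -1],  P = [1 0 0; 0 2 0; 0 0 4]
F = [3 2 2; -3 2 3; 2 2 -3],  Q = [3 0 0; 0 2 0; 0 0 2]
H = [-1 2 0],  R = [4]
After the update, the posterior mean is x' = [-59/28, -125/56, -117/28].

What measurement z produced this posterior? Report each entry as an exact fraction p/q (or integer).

z = [-2]

x̄ = F·x = [-3, -10, 1]
P̄ = F·P·Fᵀ + Q = [36 23 -10; 23 55 -34; -10 -34 50]
S = H·P̄·Hᵀ + R = [168]
K = P̄·Hᵀ·S⁻¹ = [5/84; 29/56; -29/84]
x' − x̄ = [25/28, 435/56, -145/28] = K·y
y = (KᵀK)⁻¹·Kᵀ·(x' − x̄) = [15]
z = y + H·x̄ = [15] + [-17] = [-2]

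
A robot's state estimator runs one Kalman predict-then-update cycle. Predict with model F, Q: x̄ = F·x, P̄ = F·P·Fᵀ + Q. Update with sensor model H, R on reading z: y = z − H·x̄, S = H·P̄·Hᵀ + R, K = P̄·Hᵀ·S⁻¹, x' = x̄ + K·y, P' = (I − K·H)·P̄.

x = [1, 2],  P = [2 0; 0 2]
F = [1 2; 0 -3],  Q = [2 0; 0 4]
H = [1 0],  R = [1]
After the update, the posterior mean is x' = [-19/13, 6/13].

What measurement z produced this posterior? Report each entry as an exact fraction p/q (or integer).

z = [-2]

x̄ = F·x = [5, -6]
P̄ = F·P·Fᵀ + Q = [12 -12; -12 22]
S = H·P̄·Hᵀ + R = [13]
K = P̄·Hᵀ·S⁻¹ = [12/13; -12/13]
x' − x̄ = [-84/13, 84/13] = K·y
y = (KᵀK)⁻¹·Kᵀ·(x' − x̄) = [-7]
z = y + H·x̄ = [-7] + [5] = [-2]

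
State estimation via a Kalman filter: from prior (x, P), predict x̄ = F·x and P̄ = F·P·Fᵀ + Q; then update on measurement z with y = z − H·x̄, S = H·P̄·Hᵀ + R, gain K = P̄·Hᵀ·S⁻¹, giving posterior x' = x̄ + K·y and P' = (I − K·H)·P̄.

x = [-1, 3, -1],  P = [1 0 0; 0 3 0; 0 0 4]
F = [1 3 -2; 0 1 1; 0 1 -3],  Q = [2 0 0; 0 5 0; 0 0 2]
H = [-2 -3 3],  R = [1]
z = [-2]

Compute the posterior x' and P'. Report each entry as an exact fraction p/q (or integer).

x̄ = F·x = [10, 2, 6]
P̄ = F·P·Fᵀ + Q = [46 1 33; 1 12 -9; 33 -9 41]
y = z − H·x̄ = [6]
S = H·P̄·Hᵀ + R = [440]
K = P̄·Hᵀ·S⁻¹ = [1/110; -13/88; 21/110]
x' = x̄ + K·y = [553/55, 49/44, 393/55]
P' = (I − K·H)·P̄ = [2528/55 35/22 1773/55; 35/22 211/88 75/22; 1773/55 75/22 1373/55]

x' = [553/55, 49/44, 393/55]
P' = [2528/55 35/22 1773/55; 35/22 211/88 75/22; 1773/55 75/22 1373/55]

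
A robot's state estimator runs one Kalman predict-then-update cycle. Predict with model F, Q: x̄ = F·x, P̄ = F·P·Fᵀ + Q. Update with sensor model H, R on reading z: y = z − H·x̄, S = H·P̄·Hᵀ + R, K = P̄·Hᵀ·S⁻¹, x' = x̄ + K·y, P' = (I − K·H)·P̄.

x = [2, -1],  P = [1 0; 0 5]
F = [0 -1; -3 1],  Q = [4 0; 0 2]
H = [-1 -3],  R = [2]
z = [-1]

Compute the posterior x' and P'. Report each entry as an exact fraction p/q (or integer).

x' = [-1/125, 28/125]
P' = [1089/125 -367/125; -367/125 151/125]

x̄ = F·x = [1, -7]
P̄ = F·P·Fᵀ + Q = [9 -5; -5 16]
y = z − H·x̄ = [-21]
S = H·P̄·Hᵀ + R = [125]
K = P̄·Hᵀ·S⁻¹ = [6/125; -43/125]
x' = x̄ + K·y = [-1/125, 28/125]
P' = (I − K·H)·P̄ = [1089/125 -367/125; -367/125 151/125]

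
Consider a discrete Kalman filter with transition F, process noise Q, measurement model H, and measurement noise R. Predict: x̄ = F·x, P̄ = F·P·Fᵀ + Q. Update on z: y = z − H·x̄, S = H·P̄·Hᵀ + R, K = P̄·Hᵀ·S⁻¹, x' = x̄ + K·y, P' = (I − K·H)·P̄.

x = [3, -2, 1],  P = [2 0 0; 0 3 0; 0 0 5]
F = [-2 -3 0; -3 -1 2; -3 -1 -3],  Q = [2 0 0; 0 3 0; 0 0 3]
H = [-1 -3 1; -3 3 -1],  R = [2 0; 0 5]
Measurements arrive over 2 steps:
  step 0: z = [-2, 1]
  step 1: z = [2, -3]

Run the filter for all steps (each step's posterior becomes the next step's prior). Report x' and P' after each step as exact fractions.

step 0: x̄ = F·x = [0, -5, -10]
step 0: P̄ = F·P·Fᵀ + Q = [37 21 21; 21 44 -9; 21 -9 69]
step 0: y = z − H·x̄ = [-7, 6]
step 0: S = H·P̄·Hᵀ + R = [642 -324; -324 605]
step 0: K = P̄·Hᵀ·S⁻¹ = [-70151/283434 -11649/47239; -12123/47239 -402/47239; -2047/94478 -12963/47239]
step 0: x' = x̄ + K·y = [71693/283434, -153746/47239, -1086007/94478]
step 0: P' = (I − K·H)·P̄ = [122443/283434 6564/47239 33431/94478; 6564/47239 145946/47239 420156/47239; 33431/94478 420156/47239 2550273/94478]
step 1: x̄ = F·x = [1312021/141717, -1936215/94478, 1746910/47239]
step 1: P̄ = F·P·Fᵀ + Q = [4705166/141717 -1955313/47239 4514182/47239; -1955313/47239 7460095/94478 -6811522/47239; 4514182/47239 -6811522/47239 14808755/47239]
step 1: y = z − H·x̄ = [-24716485/283434, 11643073/94478]
step 1: S = H·P̄·Hᵀ + R = [420905635/283434 -210606781/94478; -210606781/94478 331761467/94478]
step 1: K = P̄·Hᵀ·S⁻¹ = [-16109813278/69588923629 -16555188692/69588923629; -18854038209/69588923629 -1956063878/69588923629; -5073573078/69588923629 -23687021012/69588923629]
step 1: x' = x̄ + K·y = [8899444550/69588923629, -23058575483/69588923629, 96760684863/69588923629]
step 1: P' = (I − K·H)·P̄ = [28748892504/69588923629 11872098952/69588923629 32145562804/69588923629; 11872098952/69588923629 78706648633/69588923629 210283968433/69588923629; 32145562804/69588923629 210283968433/69588923629 652850321947/69588923629]

step 0: x' = [71693/283434, -153746/47239, -1086007/94478], P' = [122443/283434 6564/47239 33431/94478; 6564/47239 145946/47239 420156/47239; 33431/94478 420156/47239 2550273/94478]
step 1: x' = [8899444550/69588923629, -23058575483/69588923629, 96760684863/69588923629], P' = [28748892504/69588923629 11872098952/69588923629 32145562804/69588923629; 11872098952/69588923629 78706648633/69588923629 210283968433/69588923629; 32145562804/69588923629 210283968433/69588923629 652850321947/69588923629]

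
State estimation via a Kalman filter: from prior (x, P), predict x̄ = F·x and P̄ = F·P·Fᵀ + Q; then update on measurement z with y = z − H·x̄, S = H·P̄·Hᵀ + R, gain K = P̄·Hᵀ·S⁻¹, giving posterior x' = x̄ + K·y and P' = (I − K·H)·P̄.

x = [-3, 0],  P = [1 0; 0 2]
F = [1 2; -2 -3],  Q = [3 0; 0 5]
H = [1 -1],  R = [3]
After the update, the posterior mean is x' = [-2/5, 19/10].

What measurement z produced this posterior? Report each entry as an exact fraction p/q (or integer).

x̄ = F·x = [-3, 6]
P̄ = F·P·Fᵀ + Q = [12 -14; -14 27]
S = H·P̄·Hᵀ + R = [70]
K = P̄·Hᵀ·S⁻¹ = [13/35; -41/70]
x' − x̄ = [13/5, -41/10] = K·y
y = (KᵀK)⁻¹·Kᵀ·(x' − x̄) = [7]
z = y + H·x̄ = [7] + [-9] = [-2]

z = [-2]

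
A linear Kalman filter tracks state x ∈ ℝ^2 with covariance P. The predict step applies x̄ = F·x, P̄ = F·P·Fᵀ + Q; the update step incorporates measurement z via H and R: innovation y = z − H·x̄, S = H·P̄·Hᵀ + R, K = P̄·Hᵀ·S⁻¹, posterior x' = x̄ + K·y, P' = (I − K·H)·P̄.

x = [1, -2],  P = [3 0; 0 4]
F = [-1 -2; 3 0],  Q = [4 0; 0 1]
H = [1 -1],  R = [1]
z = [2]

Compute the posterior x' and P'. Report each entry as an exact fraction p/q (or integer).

x̄ = F·x = [3, 3]
P̄ = F·P·Fᵀ + Q = [23 -9; -9 28]
y = z − H·x̄ = [2]
S = H·P̄·Hᵀ + R = [70]
K = P̄·Hᵀ·S⁻¹ = [16/35; -37/70]
x' = x̄ + K·y = [137/35, 68/35]
P' = (I − K·H)·P̄ = [293/35 277/35; 277/35 591/70]

x' = [137/35, 68/35]
P' = [293/35 277/35; 277/35 591/70]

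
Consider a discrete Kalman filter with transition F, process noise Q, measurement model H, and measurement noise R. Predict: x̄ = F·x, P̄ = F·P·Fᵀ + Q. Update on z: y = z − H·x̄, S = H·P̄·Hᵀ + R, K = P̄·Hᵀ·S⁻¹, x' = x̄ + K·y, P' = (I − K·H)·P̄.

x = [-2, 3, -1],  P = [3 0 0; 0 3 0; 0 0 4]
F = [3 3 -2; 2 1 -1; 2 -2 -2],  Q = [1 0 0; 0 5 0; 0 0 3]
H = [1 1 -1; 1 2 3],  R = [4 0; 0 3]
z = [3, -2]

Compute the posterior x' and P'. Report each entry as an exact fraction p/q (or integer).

x̄ = F·x = [5, 0, -8]
P̄ = F·P·Fᵀ + Q = [71 35 16; 35 24 14; 16 14 43]
y = z − H·x̄ = [-10, 17]
S = H·P̄·Hᵀ + R = [152 141; 141 961]
K = P̄·Hᵀ·S⁻¹ = [59841/126191 16038/126191; 25620/126191 12655/126191; -36886/126191 28129/126191]
x' = x̄ + K·y = [305191/126191, -41065/126191, -162475/126191]
P' = (I − K·H)·P̄ = [542689/126191 -280910/126191 22415/126191; -280910/126191 293809/126191 -89581/126191; 22415/126191 -89581/126191 80378/126191]

x' = [305191/126191, -41065/126191, -162475/126191]
P' = [542689/126191 -280910/126191 22415/126191; -280910/126191 293809/126191 -89581/126191; 22415/126191 -89581/126191 80378/126191]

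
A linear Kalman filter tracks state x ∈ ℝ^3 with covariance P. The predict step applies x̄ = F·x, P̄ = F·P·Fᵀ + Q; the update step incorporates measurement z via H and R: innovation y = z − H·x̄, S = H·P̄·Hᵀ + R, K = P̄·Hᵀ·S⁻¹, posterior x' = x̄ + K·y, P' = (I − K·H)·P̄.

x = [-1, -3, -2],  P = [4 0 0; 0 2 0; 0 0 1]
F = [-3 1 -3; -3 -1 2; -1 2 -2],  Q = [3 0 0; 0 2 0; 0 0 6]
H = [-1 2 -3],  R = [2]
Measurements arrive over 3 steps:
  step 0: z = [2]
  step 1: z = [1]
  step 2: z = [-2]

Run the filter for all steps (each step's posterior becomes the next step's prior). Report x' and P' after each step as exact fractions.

step 0: x̄ = F·x = [6, 2, -1]
step 0: P̄ = F·P·Fᵀ + Q = [50 28 22; 28 44 4; 22 4 22]
step 0: y = z − H·x̄ = [1]
step 0: S = H·P̄·Hᵀ + R = [398]
step 0: K = P̄·Hᵀ·S⁻¹ = [-30/199; 24/199; -40/199]
step 0: x' = x̄ + K·y = [1164/199, 422/199, -239/199]
step 0: P' = (I − K·H)·P̄ = [8150/199 7012/199 1978/199; 7012/199 7604/199 2716/199; 1978/199 2716/199 1178/199]
step 1: x̄ = F·x = [-2353/199, -4392/199, 158/199]
step 1: P̄ = F·P·Fᵀ + Q = [69389/199 78192/199 -6284/199; 78192/199 93536/199 -6322/199; -6284/199 -6322/199 2608/199]
step 1: y = z − H·x̄ = [7104/199]
step 1: S = H·P̄·Hᵀ + R = [192795/199]
step 1: K = P̄·Hᵀ·S⁻¹ = [105847/192795; 127846/192795; -4728/64265]
step 1: x' = x̄ + K·y = [499649/64265, 102952/64265, -117758/64265]
step 1: P' = (I − K·H)·P̄ = [10925954/192795 7753322/192795 485444/64265; 7753322/192795 8485796/192795 995842/64265; 485444/64265 995842/64265 505232/64265]
step 2: x̄ = F·x = [-1042721/64265, -367483/12853, -58229/64265]
step 2: P̄ = F·P·Fᵀ + Q = [82807919/192795 20012048/38559 -6222844/192795; 20012048/38559 26072320/38559 -1054528/38559; -6222844/192795 -1054528/38559 3000524/192795]
step 2: y = z − H·x̄ = [2328892/64265]
step 2: S = H·P̄·Hᵀ + R = [85779427/64265]
step 2: K = P̄·Hᵀ·S⁻¹ = [45327031/85779427; 58826960/85779427; -4441336/85779427]
step 2: x' = x̄ + K·y = [250801369/85779427, -320715309/85779427, -238671783/85779427]
step 2: P' = (I − K·H)·P̄ = [14620658602/257338281 9083571680/257338281 1091507524/257338281; 9083571680/257338281 12456386560/257338281 5158746560/257338281; 1091507524/257338281 5158746560/257338281 3084211204/257338281]

step 0: x' = [1164/199, 422/199, -239/199], P' = [8150/199 7012/199 1978/199; 7012/199 7604/199 2716/199; 1978/199 2716/199 1178/199]
step 1: x' = [499649/64265, 102952/64265, -117758/64265], P' = [10925954/192795 7753322/192795 485444/64265; 7753322/192795 8485796/192795 995842/64265; 485444/64265 995842/64265 505232/64265]
step 2: x' = [250801369/85779427, -320715309/85779427, -238671783/85779427], P' = [14620658602/257338281 9083571680/257338281 1091507524/257338281; 9083571680/257338281 12456386560/257338281 5158746560/257338281; 1091507524/257338281 5158746560/257338281 3084211204/257338281]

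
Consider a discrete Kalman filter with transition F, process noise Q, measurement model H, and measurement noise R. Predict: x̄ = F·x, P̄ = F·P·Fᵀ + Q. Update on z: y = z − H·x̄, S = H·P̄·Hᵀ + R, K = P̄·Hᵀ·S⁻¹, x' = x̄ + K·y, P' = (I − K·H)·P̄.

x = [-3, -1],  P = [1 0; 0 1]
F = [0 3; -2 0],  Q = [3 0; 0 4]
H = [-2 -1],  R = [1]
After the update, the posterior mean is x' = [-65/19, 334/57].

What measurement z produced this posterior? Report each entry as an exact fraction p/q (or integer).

x̄ = F·x = [-3, 6]
P̄ = F·P·Fᵀ + Q = [12 0; 0 8]
S = H·P̄·Hᵀ + R = [57]
K = P̄·Hᵀ·S⁻¹ = [-8/19; -8/57]
x' − x̄ = [-8/19, -8/57] = K·y
y = (KᵀK)⁻¹·Kᵀ·(x' − x̄) = [1]
z = y + H·x̄ = [1] + [0] = [1]

z = [1]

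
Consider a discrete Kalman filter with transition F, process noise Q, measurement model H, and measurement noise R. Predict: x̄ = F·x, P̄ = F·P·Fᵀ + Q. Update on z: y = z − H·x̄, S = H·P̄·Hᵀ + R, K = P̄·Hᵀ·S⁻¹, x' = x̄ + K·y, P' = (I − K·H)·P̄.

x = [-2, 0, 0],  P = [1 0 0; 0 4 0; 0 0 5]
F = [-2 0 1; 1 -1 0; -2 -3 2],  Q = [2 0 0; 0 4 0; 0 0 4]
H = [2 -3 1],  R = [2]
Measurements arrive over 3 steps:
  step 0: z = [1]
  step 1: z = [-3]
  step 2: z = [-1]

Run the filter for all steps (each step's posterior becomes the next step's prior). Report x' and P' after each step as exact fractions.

step 0: x' = [130/211, -65/211, -210/211], P' = [557/211 460/211 350/211; 460/211 1458/211 3412/211; 350/211 3412/211 9660/211]
step 1: x' = [-127870/185027, 68844/185027, -95563/185027], P' = [574270/185027 376288/185027 67444/185027; 376288/185027 539104/185027 833430/185027; 67444/185027 833430/185027 2466454/185027]
step 2: x' = [-5947606/22593629, -29832561/45187258, -54970456/22593629], P' = [64414512/22593629 47116952/22593629 22419950/22593629; 47116952/22593629 66968595/22593629 103138828/22593629; 22419950/22593629 103138828/22593629 279183420/22593629]

step 0: x̄ = F·x = [4, -2, 4]
step 0: P̄ = F·P·Fᵀ + Q = [11 -2 14; -2 9 10; 14 10 64]
step 0: y = z − H·x̄ = [-17]
step 0: S = H·P̄·Hᵀ + R = [211]
step 0: K = P̄·Hᵀ·S⁻¹ = [42/211; -21/211; 62/211]
step 0: x' = x̄ + K·y = [130/211, -65/211, -210/211]
step 0: P' = (I − K·H)·P̄ = [557/211 460/211 350/211; 460/211 1458/211 3412/211; 350/211 3412/211 9660/211]
step 1: x̄ = F·x = [-470/211, 195/211, -485/211]
step 1: P̄ = F·P·Fᵀ + Q = [10910/211 -3256/211 11972/211; -3256/211 1939/211 -3324/211; 11972/211 -3324/211 16610/211]
step 1: y = z − H·x̄ = [1377/211]
step 1: S = H·P̄·Hᵀ + R = [185027/211]
step 1: K = P̄·Hᵀ·S⁻¹ = [43560/185027; -15653/185027; 50526/185027]
step 1: x' = x̄ + K·y = [-127870/185027, 68844/185027, -95563/185027]
step 1: P' = (I − K·H)·P̄ = [574270/185027 376288/185027 67444/185027; 376288/185027 539104/185027 833430/185027; 67444/185027 833430/185027 2466454/185027]
step 2: x̄ = F·x = [160177/185027, -196714/185027, -141918/185027]
step 2: P̄ = F·P·Fᵀ + Q = [4863812/185027 -1161950/185027 6582762/185027; -1161950/185027 1100906/185027 -1439488/185027; 6582762/185027 -1439488/185027 11729684/185027]
step 2: y = z − H·x̄ = [-953605/185027]
step 2: S = H·P̄·Hᵀ + R = [90374516/185027]
step 2: K = P̄·Hᵀ·S⁻¹ = [4949059/22593629; -3533053/45187258; 7303418/22593629]
step 2: x' = x̄ + K·y = [-5947606/22593629, -29832561/45187258, -54970456/22593629]
step 2: P' = (I − K·H)·P̄ = [64414512/22593629 47116952/22593629 22419950/22593629; 47116952/22593629 66968595/22593629 103138828/22593629; 22419950/22593629 103138828/22593629 279183420/22593629]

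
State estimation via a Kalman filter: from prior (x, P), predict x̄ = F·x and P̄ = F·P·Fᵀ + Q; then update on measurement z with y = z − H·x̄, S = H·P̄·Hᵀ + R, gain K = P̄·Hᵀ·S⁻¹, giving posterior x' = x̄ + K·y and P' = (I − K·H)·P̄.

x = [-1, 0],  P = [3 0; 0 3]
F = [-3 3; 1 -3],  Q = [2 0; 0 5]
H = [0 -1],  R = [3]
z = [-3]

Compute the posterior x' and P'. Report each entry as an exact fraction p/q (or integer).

x̄ = F·x = [3, -1]
P̄ = F·P·Fᵀ + Q = [56 -36; -36 35]
y = z − H·x̄ = [-4]
S = H·P̄·Hᵀ + R = [38]
K = P̄·Hᵀ·S⁻¹ = [18/19; -35/38]
x' = x̄ + K·y = [-15/19, 51/19]
P' = (I − K·H)·P̄ = [416/19 -54/19; -54/19 105/38]

x' = [-15/19, 51/19]
P' = [416/19 -54/19; -54/19 105/38]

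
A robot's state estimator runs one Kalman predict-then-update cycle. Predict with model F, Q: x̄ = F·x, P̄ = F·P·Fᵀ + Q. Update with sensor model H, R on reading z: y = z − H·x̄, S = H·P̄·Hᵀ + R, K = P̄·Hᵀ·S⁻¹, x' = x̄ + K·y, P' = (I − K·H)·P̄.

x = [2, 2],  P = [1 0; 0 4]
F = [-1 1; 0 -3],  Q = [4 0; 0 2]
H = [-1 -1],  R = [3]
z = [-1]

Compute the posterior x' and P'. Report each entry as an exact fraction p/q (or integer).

x' = [-21/26, 1]
P' = [225/26 -9; -9 12]

x̄ = F·x = [0, -6]
P̄ = F·P·Fᵀ + Q = [9 -12; -12 38]
y = z − H·x̄ = [-7]
S = H·P̄·Hᵀ + R = [26]
K = P̄·Hᵀ·S⁻¹ = [3/26; -1]
x' = x̄ + K·y = [-21/26, 1]
P' = (I − K·H)·P̄ = [225/26 -9; -9 12]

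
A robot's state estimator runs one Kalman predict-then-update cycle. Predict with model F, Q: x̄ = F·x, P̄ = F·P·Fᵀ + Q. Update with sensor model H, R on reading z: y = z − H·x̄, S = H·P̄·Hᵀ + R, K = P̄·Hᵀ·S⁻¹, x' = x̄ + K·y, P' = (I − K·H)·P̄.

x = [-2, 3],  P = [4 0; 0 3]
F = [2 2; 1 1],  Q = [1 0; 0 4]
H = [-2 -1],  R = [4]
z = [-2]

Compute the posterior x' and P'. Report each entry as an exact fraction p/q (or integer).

x̄ = F·x = [2, 1]
P̄ = F·P·Fᵀ + Q = [29 14; 14 11]
y = z − H·x̄ = [3]
S = H·P̄·Hᵀ + R = [187]
K = P̄·Hᵀ·S⁻¹ = [-72/187; -39/187]
x' = x̄ + K·y = [158/187, 70/187]
P' = (I − K·H)·P̄ = [239/187 -190/187; -190/187 536/187]

x' = [158/187, 70/187]
P' = [239/187 -190/187; -190/187 536/187]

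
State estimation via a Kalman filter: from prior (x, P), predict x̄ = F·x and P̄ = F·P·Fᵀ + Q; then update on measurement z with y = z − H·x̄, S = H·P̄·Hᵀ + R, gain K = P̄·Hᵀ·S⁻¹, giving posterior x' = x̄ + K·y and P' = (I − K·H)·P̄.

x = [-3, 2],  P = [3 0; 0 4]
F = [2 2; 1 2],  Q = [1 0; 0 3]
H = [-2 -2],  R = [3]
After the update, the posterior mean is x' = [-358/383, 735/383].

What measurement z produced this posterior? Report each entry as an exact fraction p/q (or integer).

z = [-2]

x̄ = F·x = [-2, 1]
P̄ = F·P·Fᵀ + Q = [29 22; 22 22]
S = H·P̄·Hᵀ + R = [383]
K = P̄·Hᵀ·S⁻¹ = [-102/383; -88/383]
x' − x̄ = [408/383, 352/383] = K·y
y = (KᵀK)⁻¹·Kᵀ·(x' − x̄) = [-4]
z = y + H·x̄ = [-4] + [2] = [-2]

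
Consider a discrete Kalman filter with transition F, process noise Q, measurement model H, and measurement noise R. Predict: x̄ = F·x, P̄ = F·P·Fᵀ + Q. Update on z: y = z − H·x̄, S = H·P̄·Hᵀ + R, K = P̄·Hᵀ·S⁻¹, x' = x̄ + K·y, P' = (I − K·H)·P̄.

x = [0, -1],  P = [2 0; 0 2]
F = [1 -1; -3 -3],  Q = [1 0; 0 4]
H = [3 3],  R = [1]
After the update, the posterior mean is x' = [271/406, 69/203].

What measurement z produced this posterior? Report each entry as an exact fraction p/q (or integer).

x̄ = F·x = [1, 3]
P̄ = F·P·Fᵀ + Q = [5 0; 0 40]
S = H·P̄·Hᵀ + R = [406]
K = P̄·Hᵀ·S⁻¹ = [15/406; 60/203]
x' − x̄ = [-135/406, -540/203] = K·y
y = (KᵀK)⁻¹·Kᵀ·(x' − x̄) = [-9]
z = y + H·x̄ = [-9] + [12] = [3]

z = [3]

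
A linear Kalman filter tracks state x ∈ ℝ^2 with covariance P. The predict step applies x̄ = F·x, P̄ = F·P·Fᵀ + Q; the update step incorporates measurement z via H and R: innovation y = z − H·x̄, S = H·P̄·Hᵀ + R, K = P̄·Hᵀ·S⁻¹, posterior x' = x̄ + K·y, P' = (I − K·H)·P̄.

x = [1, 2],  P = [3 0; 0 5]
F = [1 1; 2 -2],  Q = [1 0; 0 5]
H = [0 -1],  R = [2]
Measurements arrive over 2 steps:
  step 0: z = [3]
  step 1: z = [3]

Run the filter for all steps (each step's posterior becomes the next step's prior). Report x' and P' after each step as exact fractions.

step 0: x' = [121/39, -115/39], P' = [335/39 -8/39; -8/39 74/39]
step 1: x' = [-7580/1973, -4741/1973], P' = [14868/1973 1044/1973; 1044/1973 3790/1973]

step 0: x̄ = F·x = [3, -2]
step 0: P̄ = F·P·Fᵀ + Q = [9 -4; -4 37]
step 0: y = z − H·x̄ = [1]
step 0: S = H·P̄·Hᵀ + R = [39]
step 0: K = P̄·Hᵀ·S⁻¹ = [4/39; -37/39]
step 0: x' = x̄ + K·y = [121/39, -115/39]
step 0: P' = (I − K·H)·P̄ = [335/39 -8/39; -8/39 74/39]
step 1: x̄ = F·x = [2/13, 472/39]
step 1: P̄ = F·P·Fᵀ + Q = [144/13 174/13; 174/13 1895/39]
step 1: y = z − H·x̄ = [589/39]
step 1: S = H·P̄·Hᵀ + R = [1973/39]
step 1: K = P̄·Hᵀ·S⁻¹ = [-522/1973; -1895/1973]
step 1: x' = x̄ + K·y = [-7580/1973, -4741/1973]
step 1: P' = (I − K·H)·P̄ = [14868/1973 1044/1973; 1044/1973 3790/1973]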